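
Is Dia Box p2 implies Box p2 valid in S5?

Yes, valid

Tableau for the negation not (Dia Box p2 implies Box p2):
1. not (Dia Box p2 implies Box p2), u
2. Dia Box p2, u   [neg-implies-rule on 1]
3. not Box p2, u   [neg-implies-rule on 1]
4. Box p2, v   [Dia-rule on 2: fresh world v, uRv]
5. p2, u   [Box-rule on 4 via vRu]
6. p2, v   [Box-rule on 4 via vRv]
7. not p2, w   [neg-Box-rule on 3: fresh world w, uRw]
8. p2, w   [Box-rule on 4 via vRw]
Accessibility: uRu, uRv, uRw, vRu, vRv, vRw, wRu, wRv, wRw
Branch closes: p2 and not p2 both at w.
All branches of the negation close; one closing branch shown above.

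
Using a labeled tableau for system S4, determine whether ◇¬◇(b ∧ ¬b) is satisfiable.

1. ◇¬◇(b ∧ ¬b), 0
2. ¬◇(b ∧ ¬b), 1
3. ¬(b ∧ ¬b), 1
4. b, 1
Accessibility: 0R0, 0R1, 1R1

Satisfiable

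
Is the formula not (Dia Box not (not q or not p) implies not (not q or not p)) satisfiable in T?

1. not (Dia Box not (not q or not p) implies not (not q or not p)), w0
2. Dia Box not (not q or not p), w0
3. not q or not p, w0
4. not p, w0
5. Box not (not q or not p), w1
6. not (not q or not p), w1
7. q, w1
8. p, w1
Accessibility: w0Rw0, w0Rw1, w1Rw1

Satisfiable (open branch found)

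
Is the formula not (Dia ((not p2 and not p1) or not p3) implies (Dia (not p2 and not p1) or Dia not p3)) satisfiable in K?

1. not (Dia ((not p2 and not p1) or not p3) implies (Dia (not p2 and not p1) or Dia not p3)), w0
2. Dia ((not p2 and not p1) or not p3), w0
3. not (Dia (not p2 and not p1) or Dia not p3), w0
4. not Dia (not p2 and not p1), w0
5. not Dia not p3, w0
6. (not p2 and not p1) or not p3, w1
7. not (not p2 and not p1), w1
8. p3, w1
9. not p2 and not p1, w1
10. not p2, w1
11. not p1, w1
12. p1, w1
Accessibility: w0Rw1
Branch closes: p1 and not p1 both at w1.
Every branch closes; the branch above is one of them.

Unsatisfiable (every branch closes)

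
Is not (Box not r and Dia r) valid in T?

Tableau for the negation Box not r and Dia r:
1. Box not r and Dia r, 0
2. Box not r, 0
3. Dia r, 0
4. not r, 0
5. r, 1
6. not r, 1
Accessibility: 0R0, 0R1, 1R1
Branch closes: r and not r both at 1.
Every branch of the negation's tableau closes; the branch above is one of them.

Valid in T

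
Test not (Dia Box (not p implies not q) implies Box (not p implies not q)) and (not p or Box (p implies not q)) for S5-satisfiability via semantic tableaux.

No, unsatisfiable

1. not (Dia Box (not p implies not q) implies Box (not p implies not q)) and (not p or Box (p implies not q)), u
2. not (Dia Box (not p implies not q) implies Box (not p implies not q)), u
3. not p or Box (p implies not q), u
4. Dia Box (not p implies not q), u
5. not Box (not p implies not q), u
6. Box (p implies not q), u
7. p implies not q, u
8. not q, u
9. Box (not p implies not q), v
10. p implies not q, v
11. not p implies not q, u
12. not p implies not q, v
13. not q, v
14. not (not p implies not q), w
15. not p, w
16. q, w
17. p implies not q, w
18. not p implies not q, w
19. not q, w
Accessibility: uRu, uRv, uRw, vRu, vRv, vRw, wRu, wRv, wRw
Branch closes: q and not q both at w.
Every branch closes; the branch above is one of them.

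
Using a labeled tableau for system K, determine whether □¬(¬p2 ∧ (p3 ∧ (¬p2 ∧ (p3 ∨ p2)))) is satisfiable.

Satisfiable

1. □¬(¬p2 ∧ (p3 ∧ (¬p2 ∧ (p3 ∨ p2)))), u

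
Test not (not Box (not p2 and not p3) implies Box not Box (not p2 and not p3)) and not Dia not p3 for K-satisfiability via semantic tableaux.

Satisfiable (open branch found)

1. not (not Box (not p2 and not p3) implies Box not Box (not p2 and not p3)) and not Dia not p3, u
2. not (not Box (not p2 and not p3) implies Box not Box (not p2 and not p3)), u
3. not Dia not p3, u
4. not Box (not p2 and not p3), u
5. not Box not Box (not p2 and not p3), u
6. not (not p2 and not p3), v
7. p3, v
8. Box (not p2 and not p3), w
9. p3, w
Accessibility: uRv, uRw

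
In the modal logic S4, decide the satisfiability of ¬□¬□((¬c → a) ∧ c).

1. ¬□¬□((¬c → a) ∧ c), u
2. □((¬c → a) ∧ c), v
3. (¬c → a) ∧ c, v
4. ¬c → a, v
5. c, v
6. a, v
Accessibility: uRu, uRv, vRv

Yes, satisfiable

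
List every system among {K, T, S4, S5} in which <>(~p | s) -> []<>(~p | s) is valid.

S5-tableau for the negation ~(<>(~p | s) -> []<>(~p | s)):
1. ~(<>(~p | s) -> []<>(~p | s)), u
2. <>(~p | s), u   [~->-rule on 1]
3. ~[]<>(~p | s), u   [~->-rule on 1]
4. ~p | s, v   [<>-rule on 2: fresh world v, uRv]
5. s, v   [|-rule on 4 (branches; this branch)]
6. ~<>(~p | s), w   [~[]-rule on 3: fresh world w, uRw]
7. ~(~p | s), u   [~<>-rule on 6 via wRu]
8. p, u   [~|-rule on 7]
9. ~s, u   [~|-rule on 7]
10. ~(~p | s), v   [~<>-rule on 6 via wRv]
11. p, v   [~|-rule on 10]
12. ~s, v   [~|-rule on 10]
Accessibility: uRu, uRv, uRw, vRu, vRv, vRw, wRu, wRv, wRw
Branch closes: s and ~s both at v.
Every branch closes (one shown): valid in S5.
S4-tableau for the negation ~(<>(~p | s) -> []<>(~p | s)):
1. ~(<>(~p | s) -> []<>(~p | s)), u
2. <>(~p | s), u   [~->-rule on 1]
3. ~[]<>(~p | s), u   [~->-rule on 1]
4. ~p | s, v   [<>-rule on 2: fresh world v, uRv]
5. s, v   [|-rule on 4 (branches; this branch)]
6. ~<>(~p | s), w   [~[]-rule on 3: fresh world w, uRw]
7. ~(~p | s), w   [~<>-rule on 6 via wRw]
8. p, w   [~|-rule on 7]
9. ~s, w   [~|-rule on 7]
Accessibility: uRu, uRv, uRw, vRv, wRw
Complete open branch: countermodel on an S4-frame, so not valid in S4, nor in K, T (the same frame is also a K-frame and a T-frame).

S5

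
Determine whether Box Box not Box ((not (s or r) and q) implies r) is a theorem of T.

Tableau for the negation not Box Box not Box ((not (s or r) and q) implies r):
1. not Box Box not Box ((not (s or r) and q) implies r), w0
2. not Box not Box ((not (s or r) and q) implies r), w1
3. Box ((not (s or r) and q) implies r), w2
4. (not (s or r) and q) implies r, w2
5. r, w2
Accessibility: w0Rw0, w0Rw1, w1Rw1, w1Rw2, w2Rw2
The negation has an open branch (countermodel exists).

No, not valid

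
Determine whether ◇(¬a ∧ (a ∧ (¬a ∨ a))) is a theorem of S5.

Tableau for the negation ¬◇(¬a ∧ (a ∧ (¬a ∨ a))):
1. ¬◇(¬a ∧ (a ∧ (¬a ∨ a))), w0
2. ¬(¬a ∧ (a ∧ (¬a ∨ a))), w0
3. ¬(a ∧ (¬a ∨ a)), w0
4. ¬a, w0
Accessibility: w0Rw0
The negation has an open branch (countermodel exists).

Not valid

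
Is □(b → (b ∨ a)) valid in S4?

Yes, valid

Tableau for the negation ¬□(b → (b ∨ a)):
1. ¬□(b → (b ∨ a)), u
2. ¬(b → (b ∨ a)), v
3. b, v
4. ¬(b ∨ a), v
5. ¬b, v
6. ¬a, v
Accessibility: uRu, uRv, vRv
Branch closes: b and ¬b both at v.
Every branch of the negation's tableau closes; the branch above is one of them.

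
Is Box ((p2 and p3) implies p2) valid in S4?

Tableau for the negation not Box ((p2 and p3) implies p2):
1. not Box ((p2 and p3) implies p2), 0
2. not ((p2 and p3) implies p2), 1
3. p2 and p3, 1
4. not p2, 1
5. p2, 1
6. p3, 1
Accessibility: 0R0, 0R1, 1R1
Branch closes: p2 and not p2 both at 1.
Every branch of the negation's tableau closes; the branch above is one of them.

Valid in S4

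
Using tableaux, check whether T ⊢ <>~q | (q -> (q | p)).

Tableau for the negation ~(<>~q | (q -> (q | p))):
1. ~(<>~q | (q -> (q | p))), 0
2. ~<>~q, 0
3. ~(q -> (q | p)), 0
4. q, 0
5. ~(q | p), 0
6. ~q, 0
7. ~p, 0
Accessibility: 0R0
Branch closes: q and ~q both at 0.
Every branch of the negation's tableau closes; the branch above is one of them.

Yes, valid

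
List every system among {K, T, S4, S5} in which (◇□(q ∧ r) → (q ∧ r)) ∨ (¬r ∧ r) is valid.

S5-tableau for the negation ¬((◇□(q ∧ r) → (q ∧ r)) ∨ (¬r ∧ r)):
1. ¬((◇□(q ∧ r) → (q ∧ r)) ∨ (¬r ∧ r)), w0
2. ¬(◇□(q ∧ r) → (q ∧ r)), w0
3. ¬(¬r ∧ r), w0
4. ◇□(q ∧ r), w0
5. ¬(q ∧ r), w0
6. ¬r, w0
7. □(q ∧ r), w1
8. q ∧ r, w0
9. q, w0
10. r, w0
Accessibility: w0Rw0, w0Rw1, w1Rw0, w1Rw1
Branch closes: r and ¬r both at w0.
Every branch closes (one shown): valid in S5.
S4-tableau for the negation ¬((◇□(q ∧ r) → (q ∧ r)) ∨ (¬r ∧ r)):
1. ¬((◇□(q ∧ r) → (q ∧ r)) ∨ (¬r ∧ r)), w0
2. ¬(◇□(q ∧ r) → (q ∧ r)), w0
3. ¬(¬r ∧ r), w0
4. ◇□(q ∧ r), w0
5. ¬(q ∧ r), w0
6. ¬r, w0
7. □(q ∧ r), w1
8. q ∧ r, w1
9. q, w1
10. r, w1
Accessibility: w0Rw0, w0Rw1, w1Rw1
Complete open branch: countermodel on an S4-frame, so not valid in S4, nor in K, T (the same frame is also a K-frame and a T-frame).

S5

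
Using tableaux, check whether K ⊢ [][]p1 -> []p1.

Tableau for the negation ~([][]p1 -> []p1):
1. ~([][]p1 -> []p1), u
2. [][]p1, u
3. ~[]p1, u
4. ~p1, v
5. []p1, v
Accessibility: uRv
The negation has an open branch (countermodel exists).

No, not valid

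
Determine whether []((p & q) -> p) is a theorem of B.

Valid

Tableau for the negation ~[]((p & q) -> p):
1. ~[]((p & q) -> p), w0
2. ~((p & q) -> p), w1
3. p & q, w1
4. ~p, w1
5. p, w1
6. q, w1
Accessibility: w0Rw0, w0Rw1, w1Rw0, w1Rw1
Branch closes: p and ~p both at w1.
All branches of the negation close; one closing branch shown above.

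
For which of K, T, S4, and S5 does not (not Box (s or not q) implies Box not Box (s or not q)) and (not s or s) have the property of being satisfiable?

K, T, S4

S4-tableau for the formula:
1. not (not Box (s or not q) implies Box not Box (s or not q)) and (not s or s), 0
2. not (not Box (s or not q) implies Box not Box (s or not q)), 0
3. not s or s, 0
4. not Box (s or not q), 0
5. not Box not Box (s or not q), 0
6. s, 0
7. not (s or not q), 1
8. not s, 1
9. q, 1
10. Box (s or not q), 2
11. s or not q, 2
12. not q, 2
Accessibility: 0R0, 0R1, 0R2, 1R1, 2R2
Complete open branch: satisfiable in S4, hence also in K, T (this S4-model is also a K-model and a T-model).
S5-tableau for the formula:
1. not (not Box (s or not q) implies Box not Box (s or not q)) and (not s or s), 0
2. not (not Box (s or not q) implies Box not Box (s or not q)), 0
3. not s or s, 0
4. not Box (s or not q), 0
5. not Box not Box (s or not q), 0
6. s, 0
7. not (s or not q), 1
8. not s, 1
9. q, 1
10. Box (s or not q), 2
11. s or not q, 0
12. s or not q, 1
13. s or not q, 2
14. not q, 0
15. not q, 1
Accessibility: 0R0, 0R1, 0R2, 1R0, 1R1, 1R2, 2R0, 2R1, 2R2
Branch closes: q and not q both at 1.
Every branch closes (one shown): unsatisfiable in S5.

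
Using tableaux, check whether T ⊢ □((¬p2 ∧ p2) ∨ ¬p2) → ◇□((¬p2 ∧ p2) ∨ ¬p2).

Tableau for the negation ¬(□((¬p2 ∧ p2) ∨ ¬p2) → ◇□((¬p2 ∧ p2) ∨ ¬p2)):
1. ¬(□((¬p2 ∧ p2) ∨ ¬p2) → ◇□((¬p2 ∧ p2) ∨ ¬p2)), u
2. □((¬p2 ∧ p2) ∨ ¬p2), u   [¬→-rule on 1]
3. ¬◇□((¬p2 ∧ p2) ∨ ¬p2), u   [¬→-rule on 1]
4. (¬p2 ∧ p2) ∨ ¬p2, u   [□-rule on 2 via uRu]
5. ¬□((¬p2 ∧ p2) ∨ ¬p2), u   [¬◇-rule on 3 via uRu]
6. ¬p2, u   [∨-rule on 4 (branches; this branch)]
7. ¬((¬p2 ∧ p2) ∨ ¬p2), v   [¬□-rule on 5: fresh world v, uRv]
8. ¬(¬p2 ∧ p2), v   [¬∨-rule on 7]
9. p2, v   [¬∨-rule on 7]
10. (¬p2 ∧ p2) ∨ ¬p2, v   [□-rule on 2 via uRv]
11. ¬□((¬p2 ∧ p2) ∨ ¬p2), v   [¬◇-rule on 3 via uRv]
12. ¬p2 ∧ p2, v   [∨-rule on 10 (branches; this branch)]
13. ¬p2, v   [∧-rule on 12]
Accessibility: uRu, uRv, vRv
Branch closes: p2 and ¬p2 both at v.
Every branch of the negation's tableau closes; the branch above is one of them.

Valid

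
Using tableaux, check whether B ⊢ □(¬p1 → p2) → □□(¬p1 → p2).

Tableau for the negation ¬(□(¬p1 → p2) → □□(¬p1 → p2)):
1. ¬(□(¬p1 → p2) → □□(¬p1 → p2)), 0
2. □(¬p1 → p2), 0
3. ¬□□(¬p1 → p2), 0
4. ¬p1 → p2, 0
5. p2, 0
6. ¬□(¬p1 → p2), 1
7. ¬p1 → p2, 1
8. p2, 1
9. ¬(¬p1 → p2), 2
10. ¬p1, 2
11. ¬p2, 2
Accessibility: 0R0, 0R1, 1R0, 1R1, 1R2, 2R1, 2R2
The negation has an open branch (countermodel exists).

No, not valid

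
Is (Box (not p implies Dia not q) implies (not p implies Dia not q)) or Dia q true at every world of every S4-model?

Yes, valid

Tableau for the negation not ((Box (not p implies Dia not q) implies (not p implies Dia not q)) or Dia q):
1. not ((Box (not p implies Dia not q) implies (not p implies Dia not q)) or Dia q), w0
2. not (Box (not p implies Dia not q) implies (not p implies Dia not q)), w0
3. not Dia q, w0
4. Box (not p implies Dia not q), w0
5. not (not p implies Dia not q), w0
6. not p, w0
7. not Dia not q, w0
8. not q, w0
9. not p implies Dia not q, w0
10. q, w0
Accessibility: w0Rw0
Branch closes: q and not q both at w0.
Every branch of the negation's tableau closes; the branch above is one of them.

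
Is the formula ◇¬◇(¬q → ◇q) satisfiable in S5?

Satisfiable (open branch found)

1. ◇¬◇(¬q → ◇q), w0
2. ¬◇(¬q → ◇q), w1   [◇-rule on 1: fresh world w1, w0Rw1]
3. ¬(¬q → ◇q), w0   [¬◇-rule on 2 via w1Rw0]
4. ¬q, w0   [¬→-rule on 3]
5. ¬◇q, w0   [¬→-rule on 3]
6. ¬(¬q → ◇q), w1   [¬◇-rule on 2 via w1Rw1]
7. ¬q, w1   [¬→-rule on 6]
8. ¬◇q, w1   [¬→-rule on 6]
Accessibility: w0Rw0, w0Rw1, w1Rw0, w1Rw1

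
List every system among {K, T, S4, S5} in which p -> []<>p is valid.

S5-tableau for the negation ~(p -> []<>p):
1. ~(p -> []<>p), 0
2. p, 0   [~->-rule on 1]
3. ~[]<>p, 0   [~->-rule on 1]
4. ~<>p, 1   [~[]-rule on 3: fresh world 1, 0R1]
5. ~p, 0   [~<>-rule on 4 via 1R0]
Accessibility: 0R0, 0R1, 1R0, 1R1
Branch closes: p and ~p both at 0.
Every branch closes (one shown): valid in S5.
S4-tableau for the negation ~(p -> []<>p):
1. ~(p -> []<>p), 0
2. p, 0   [~->-rule on 1]
3. ~[]<>p, 0   [~->-rule on 1]
4. ~<>p, 1   [~[]-rule on 3: fresh world 1, 0R1]
5. ~p, 1   [~<>-rule on 4 via 1R1]
Accessibility: 0R0, 0R1, 1R1
Complete open branch: countermodel on an S4-frame, so not valid in S4, nor in K, T (the same frame is also a K-frame and a T-frame).

S5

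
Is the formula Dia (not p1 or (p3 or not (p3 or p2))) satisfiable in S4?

Yes, satisfiable

1. Dia (not p1 or (p3 or not (p3 or p2))), 0
2. not p1 or (p3 or not (p3 or p2)), 1
3. p3 or not (p3 or p2), 1
4. not (p3 or p2), 1
5. not p3, 1
6. not p2, 1
Accessibility: 0R0, 0R1, 1R1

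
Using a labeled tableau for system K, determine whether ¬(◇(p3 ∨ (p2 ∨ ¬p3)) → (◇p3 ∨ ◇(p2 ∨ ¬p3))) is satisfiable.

1. ¬(◇(p3 ∨ (p2 ∨ ¬p3)) → (◇p3 ∨ ◇(p2 ∨ ¬p3))), w0
2. ◇(p3 ∨ (p2 ∨ ¬p3)), w0
3. ¬(◇p3 ∨ ◇(p2 ∨ ¬p3)), w0
4. ¬◇p3, w0
5. ¬◇(p2 ∨ ¬p3), w0
6. p3 ∨ (p2 ∨ ¬p3), w1
7. ¬p3, w1
8. ¬(p2 ∨ ¬p3), w1
9. ¬p2, w1
10. p3, w1
Accessibility: w0Rw1
Branch closes: p3 and ¬p3 both at w1.
(One branch shown.) All branches close.

No, unsatisfiable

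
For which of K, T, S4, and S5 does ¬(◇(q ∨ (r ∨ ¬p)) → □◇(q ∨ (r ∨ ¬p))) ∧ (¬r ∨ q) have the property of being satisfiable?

K, T, S4

S5-tableau for the formula:
1. ¬(◇(q ∨ (r ∨ ¬p)) → □◇(q ∨ (r ∨ ¬p))) ∧ (¬r ∨ q), 0
2. ¬(◇(q ∨ (r ∨ ¬p)) → □◇(q ∨ (r ∨ ¬p))), 0
3. ¬r ∨ q, 0
4. ◇(q ∨ (r ∨ ¬p)), 0
5. ¬□◇(q ∨ (r ∨ ¬p)), 0
6. ¬r, 0
7. q ∨ (r ∨ ¬p), 1
8. r ∨ ¬p, 1
9. ¬p, 1
10. ¬◇(q ∨ (r ∨ ¬p)), 2
11. ¬(q ∨ (r ∨ ¬p)), 0
12. ¬q, 0
13. ¬(r ∨ ¬p), 0
14. p, 0
15. ¬(q ∨ (r ∨ ¬p)), 1
16. ¬q, 1
17. ¬(r ∨ ¬p), 1
18. ¬r, 1
19. p, 1
Accessibility: 0R0, 0R1, 0R2, 1R0, 1R1, 1R2, 2R0, 2R1, 2R2
Branch closes: p and ¬p both at 1.
Every branch closes (one shown): unsatisfiable in S5.
S4-tableau for the formula:
1. ¬(◇(q ∨ (r ∨ ¬p)) → □◇(q ∨ (r ∨ ¬p))) ∧ (¬r ∨ q), 0
2. ¬(◇(q ∨ (r ∨ ¬p)) → □◇(q ∨ (r ∨ ¬p))), 0
3. ¬r ∨ q, 0
4. ◇(q ∨ (r ∨ ¬p)), 0
5. ¬□◇(q ∨ (r ∨ ¬p)), 0
6. q, 0
7. q ∨ (r ∨ ¬p), 1
8. r ∨ ¬p, 1
9. ¬p, 1
10. ¬◇(q ∨ (r ∨ ¬p)), 2
11. ¬(q ∨ (r ∨ ¬p)), 2
12. ¬q, 2
13. ¬(r ∨ ¬p), 2
14. ¬r, 2
15. p, 2
Accessibility: 0R0, 0R1, 0R2, 1R1, 2R2
Complete open branch: satisfiable in S4, hence also in K, T (this S4-model is also a K-model and a T-model).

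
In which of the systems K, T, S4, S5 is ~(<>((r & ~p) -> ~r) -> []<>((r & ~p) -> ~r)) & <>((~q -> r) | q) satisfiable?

S4-tableau for the formula:
1. ~(<>((r & ~p) -> ~r) -> []<>((r & ~p) -> ~r)) & <>((~q -> r) | q), 0
2. ~(<>((r & ~p) -> ~r) -> []<>((r & ~p) -> ~r)), 0   [&-rule on 1]
3. <>((~q -> r) | q), 0   [&-rule on 1]
4. <>((r & ~p) -> ~r), 0   [~->-rule on 2]
5. ~[]<>((r & ~p) -> ~r), 0   [~->-rule on 2]
6. (~q -> r) | q, 1   [<>-rule on 3: fresh world 1, 0R1]
7. q, 1   [|-rule on 6 (branches; this branch)]
8. (r & ~p) -> ~r, 2   [<>-rule on 4: fresh world 2, 0R2]
9. ~r, 2   [->-rule on 8 (branches; this branch)]
10. ~<>((r & ~p) -> ~r), 3   [~[]-rule on 5: fresh world 3, 0R3]
11. ~((r & ~p) -> ~r), 3   [~<>-rule on 10 via 3R3]
12. r & ~p, 3   [~->-rule on 11]
13. r, 3   [~->-rule on 11]
14. ~p, 3   [&-rule on 12]
Accessibility: 0R0, 0R1, 0R2, 0R3, 1R1, 2R2, 3R3
Complete open branch: satisfiable in S4, hence also in K, T (this S4-model is also a K-model and a T-model).
S5-tableau for the formula:
1. ~(<>((r & ~p) -> ~r) -> []<>((r & ~p) -> ~r)) & <>((~q -> r) | q), 0
2. ~(<>((r & ~p) -> ~r) -> []<>((r & ~p) -> ~r)), 0   [&-rule on 1]
3. <>((~q -> r) | q), 0   [&-rule on 1]
4. <>((r & ~p) -> ~r), 0   [~->-rule on 2]
5. ~[]<>((r & ~p) -> ~r), 0   [~->-rule on 2]
6. (~q -> r) | q, 1   [<>-rule on 3: fresh world 1, 0R1]
7. ~q -> r, 1   [|-rule on 6 (branches; this branch)]
8. r, 1   [->-rule on 7 (branches; this branch)]
9. (r & ~p) -> ~r, 2   [<>-rule on 4: fresh world 2, 0R2]
10. ~(r & ~p), 2   [->-rule on 9 (branches; this branch)]
11. p, 2   [~&-rule on 10 (branches; this branch)]
12. ~<>((r & ~p) -> ~r), 3   [~[]-rule on 5: fresh world 3, 0R3]
13. ~((r & ~p) -> ~r), 0   [~<>-rule on 12 via 3R0]
14. r & ~p, 0   [~->-rule on 13]
15. r, 0   [~->-rule on 13]
16. ~p, 0   [&-rule on 14]
17. ~((r & ~p) -> ~r), 1   [~<>-rule on 12 via 3R1]
18. r & ~p, 1   [~->-rule on 17]
19. ~p, 1   [&-rule on 18]
20. ~((r & ~p) -> ~r), 2   [~<>-rule on 12 via 3R2]
21. r & ~p, 2   [~->-rule on 20]
22. r, 2   [~->-rule on 20]
23. ~p, 2   [&-rule on 21]
Accessibility: 0R0, 0R1, 0R2, 0R3, 1R0, 1R1, 1R2, 1R3, 2R0, 2R1, 2R2, 2R3, 3R0, 3R1, 3R2, 3R3
Branch closes: p and ~p both at 2.
Every branch closes (one shown): unsatisfiable in S5.

K, T, S4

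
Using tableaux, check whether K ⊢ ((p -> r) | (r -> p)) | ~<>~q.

Yes, valid

Tableau for the negation ~(((p -> r) | (r -> p)) | ~<>~q):
1. ~(((p -> r) | (r -> p)) | ~<>~q), u
2. ~((p -> r) | (r -> p)), u   [~|-rule on 1]
3. <>~q, u   [~|-rule on 1]
4. ~(p -> r), u   [~|-rule on 2]
5. ~(r -> p), u   [~|-rule on 2]
6. p, u   [~->-rule on 4]
7. ~r, u   [~->-rule on 4]
8. r, u   [~->-rule on 5]
9. ~p, u   [~->-rule on 5]
Branch closes: r and ~r both at u.
All branches of the negation close; one closing branch shown above.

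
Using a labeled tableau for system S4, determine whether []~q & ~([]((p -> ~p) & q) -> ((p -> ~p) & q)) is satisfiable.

Unsatisfiable (every branch closes)

1. []~q & ~([]((p -> ~p) & q) -> ((p -> ~p) & q)), w0
2. []~q, w0
3. ~([]((p -> ~p) & q) -> ((p -> ~p) & q)), w0
4. []((p -> ~p) & q), w0
5. ~((p -> ~p) & q), w0
6. ~q, w0
7. (p -> ~p) & q, w0
8. p -> ~p, w0
9. q, w0
Accessibility: w0Rw0
Branch closes: q and ~q both at w0.
Every branch closes; the branch above is one of them.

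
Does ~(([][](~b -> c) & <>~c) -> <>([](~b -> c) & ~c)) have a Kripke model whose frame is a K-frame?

1. ~(([][](~b -> c) & <>~c) -> <>([](~b -> c) & ~c)), 0
2. [][](~b -> c) & <>~c, 0
3. ~<>([](~b -> c) & ~c), 0
4. [][](~b -> c), 0
5. <>~c, 0
6. ~c, 1
7. ~([](~b -> c) & ~c), 1
8. [](~b -> c), 1
9. ~[](~b -> c), 1
10. ~(~b -> c), 2
11. ~b, 2
12. ~c, 2
13. ~b -> c, 2
14. c, 2
Accessibility: 0R1, 1R2
Branch closes: c and ~c both at 2.
All branches of the tableau close; one closing branch shown above.

Unsatisfiable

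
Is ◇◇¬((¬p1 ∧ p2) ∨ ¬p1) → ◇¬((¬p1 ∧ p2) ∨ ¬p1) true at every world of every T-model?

Not valid

Tableau for the negation ¬(◇◇¬((¬p1 ∧ p2) ∨ ¬p1) → ◇¬((¬p1 ∧ p2) ∨ ¬p1)):
1. ¬(◇◇¬((¬p1 ∧ p2) ∨ ¬p1) → ◇¬((¬p1 ∧ p2) ∨ ¬p1)), 0
2. ◇◇¬((¬p1 ∧ p2) ∨ ¬p1), 0
3. ¬◇¬((¬p1 ∧ p2) ∨ ¬p1), 0
4. (¬p1 ∧ p2) ∨ ¬p1, 0
5. ¬p1, 0
6. ◇¬((¬p1 ∧ p2) ∨ ¬p1), 1
7. (¬p1 ∧ p2) ∨ ¬p1, 1
8. ¬p1, 1
9. ¬((¬p1 ∧ p2) ∨ ¬p1), 2
10. ¬(¬p1 ∧ p2), 2
11. p1, 2
12. ¬p2, 2
Accessibility: 0R0, 0R1, 1R1, 1R2, 2R2
The negation has an open branch (countermodel exists).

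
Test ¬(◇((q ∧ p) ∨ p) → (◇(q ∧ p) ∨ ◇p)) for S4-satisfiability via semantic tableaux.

Unsatisfiable

1. ¬(◇((q ∧ p) ∨ p) → (◇(q ∧ p) ∨ ◇p)), u
2. ◇((q ∧ p) ∨ p), u
3. ¬(◇(q ∧ p) ∨ ◇p), u
4. ¬◇(q ∧ p), u
5. ¬◇p, u
6. ¬(q ∧ p), u
7. ¬p, u
8. (q ∧ p) ∨ p, v
9. ¬(q ∧ p), v
10. ¬p, v
11. q ∧ p, v
12. q, v
13. p, v
Accessibility: uRu, uRv, vRv
Branch closes: p and ¬p both at v.
(One branch shown.) All branches close.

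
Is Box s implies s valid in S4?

Tableau for the negation not (Box s implies s):
1. not (Box s implies s), 0
2. Box s, 0
3. not s, 0
4. s, 0
Accessibility: 0R0
Branch closes: s and not s both at 0.
Every branch of the negation's tableau closes; the branch above is one of them.

Yes, valid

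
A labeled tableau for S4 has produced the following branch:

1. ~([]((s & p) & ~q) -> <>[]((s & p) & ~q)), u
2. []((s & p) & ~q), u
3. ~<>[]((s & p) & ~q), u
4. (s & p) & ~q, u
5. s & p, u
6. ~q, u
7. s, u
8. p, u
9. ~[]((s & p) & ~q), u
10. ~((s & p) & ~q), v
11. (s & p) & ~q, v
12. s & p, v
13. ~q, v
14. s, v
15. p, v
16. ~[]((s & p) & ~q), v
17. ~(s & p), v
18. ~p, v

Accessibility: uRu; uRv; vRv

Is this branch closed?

Yes, closed

Both p and ~p appear at v.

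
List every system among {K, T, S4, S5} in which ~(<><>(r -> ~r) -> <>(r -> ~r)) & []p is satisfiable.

K, T

S4-tableau for the formula:
1. ~(<><>(r -> ~r) -> <>(r -> ~r)) & []p, u
2. ~(<><>(r -> ~r) -> <>(r -> ~r)), u
3. []p, u
4. <><>(r -> ~r), u
5. ~<>(r -> ~r), u
6. p, u
7. ~(r -> ~r), u
8. r, u
9. <>(r -> ~r), v
10. p, v
11. ~(r -> ~r), v
12. r, v
13. r -> ~r, w
14. p, w
15. ~(r -> ~r), w
16. r, w
17. ~r, w
Accessibility: uRu, uRv, uRw, vRv, vRw, wRw
Branch closes: r and ~r both at w.
Every branch closes (one shown): unsatisfiable in S4, hence also in S5 (every S5-frame is an S4-frame).
T-tableau for the formula:
1. ~(<><>(r -> ~r) -> <>(r -> ~r)) & []p, u
2. ~(<><>(r -> ~r) -> <>(r -> ~r)), u
3. []p, u
4. <><>(r -> ~r), u
5. ~<>(r -> ~r), u
6. p, u
7. ~(r -> ~r), u
8. r, u
9. <>(r -> ~r), v
10. p, v
11. ~(r -> ~r), v
12. r, v
13. r -> ~r, w
14. ~r, w
Accessibility: uRu, uRv, vRv, vRw, wRw
Complete open branch: satisfiable in T, hence also in K (this T-model is also a K-model).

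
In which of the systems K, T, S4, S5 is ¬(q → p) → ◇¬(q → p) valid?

T, S4, S5

K-tableau for the negation ¬(¬(q → p) → ◇¬(q → p)):
1. ¬(¬(q → p) → ◇¬(q → p)), w0
2. ¬(q → p), w0   [¬→-rule on 1]
3. ¬◇¬(q → p), w0   [¬→-rule on 1]
4. q, w0   [¬→-rule on 2]
5. ¬p, w0   [¬→-rule on 2]
Complete open branch: countermodel on a K-frame, so not valid in K.
T-tableau for the negation ¬(¬(q → p) → ◇¬(q → p)):
1. ¬(¬(q → p) → ◇¬(q → p)), w0
2. ¬(q → p), w0   [¬→-rule on 1]
3. ¬◇¬(q → p), w0   [¬→-rule on 1]
4. q, w0   [¬→-rule on 2]
5. ¬p, w0   [¬→-rule on 2]
6. q → p, w0   [¬◇-rule on 3 via w0Rw0]
7. p, w0   [→-rule on 6 (branches; this branch)]
Accessibility: w0Rw0
Branch closes: p and ¬p both at w0.
Every branch closes (one shown): valid in T, hence also in S4, S5 (every theorem of T is a theorem of S4 and S5).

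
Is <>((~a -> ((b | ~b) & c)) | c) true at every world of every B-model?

No, not valid

Tableau for the negation ~<>((~a -> ((b | ~b) & c)) | c):
1. ~<>((~a -> ((b | ~b) & c)) | c), u
2. ~((~a -> ((b | ~b) & c)) | c), u
3. ~(~a -> ((b | ~b) & c)), u
4. ~c, u
5. ~a, u
6. ~((b | ~b) & c), u
Accessibility: uRu
The negation has an open branch (countermodel exists).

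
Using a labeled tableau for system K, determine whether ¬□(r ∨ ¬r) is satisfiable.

No, unsatisfiable

1. ¬□(r ∨ ¬r), 0
2. ¬(r ∨ ¬r), 1
3. ¬r, 1
4. r, 1
Accessibility: 0R1
Branch closes: r and ¬r both at 1.
All branches of the tableau close; one closing branch shown above.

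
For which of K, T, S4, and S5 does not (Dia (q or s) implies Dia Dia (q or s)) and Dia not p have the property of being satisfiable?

K-tableau for the formula:
1. not (Dia (q or s) implies Dia Dia (q or s)) and Dia not p, w0
2. not (Dia (q or s) implies Dia Dia (q or s)), w0   [and-rule on 1]
3. Dia not p, w0   [and-rule on 1]
4. Dia (q or s), w0   [neg-implies-rule on 2]
5. not Dia Dia (q or s), w0   [neg-implies-rule on 2]
6. not p, w1   [Dia-rule on 3: fresh world w1, w0Rw1]
7. not Dia (q or s), w1   [neg-Dia-rule on 5 via w0Rw1]
8. q or s, w2   [Dia-rule on 4: fresh world w2, w0Rw2]
9. not Dia (q or s), w2   [neg-Dia-rule on 5 via w0Rw2]
10. s, w2   [or-rule on 8 (branches; this branch)]
Accessibility: w0Rw1, w0Rw2
Complete open branch: satisfiable in K.
T-tableau for the formula:
1. not (Dia (q or s) implies Dia Dia (q or s)) and Dia not p, w0
2. not (Dia (q or s) implies Dia Dia (q or s)), w0   [and-rule on 1]
3. Dia not p, w0   [and-rule on 1]
4. Dia (q or s), w0   [neg-implies-rule on 2]
5. not Dia Dia (q or s), w0   [neg-implies-rule on 2]
6. not Dia (q or s), w0   [neg-Dia-rule on 5 via w0Rw0]
7. not (q or s), w0   [neg-Dia-rule on 6 via w0Rw0]
8. not q, w0   [neg-or-rule on 7]
9. not s, w0   [neg-or-rule on 7]
10. not p, w1   [Dia-rule on 3: fresh world w1, w0Rw1]
11. not Dia (q or s), w1   [neg-Dia-rule on 5 via w0Rw1]
12. not (q or s), w1   [neg-Dia-rule on 6 via w0Rw1]
13. not q, w1   [neg-or-rule on 12]
14. not s, w1   [neg-or-rule on 12]
15. q or s, w2   [Dia-rule on 4: fresh world w2, w0Rw2]
16. not Dia (q or s), w2   [neg-Dia-rule on 5 via w0Rw2]
17. not (q or s), w2   [neg-Dia-rule on 6 via w0Rw2]
18. not q, w2   [neg-or-rule on 17]
19. not s, w2   [neg-or-rule on 17]
20. s, w2   [or-rule on 15 (branches; this branch)]
Accessibility: w0Rw0, w0Rw1, w0Rw2, w1Rw1, w2Rw2
Branch closes: s and not s both at w2.
Every branch closes (one shown): unsatisfiable in T, hence also in S4, S5 (every S4/S5-frame is a T-frame).

K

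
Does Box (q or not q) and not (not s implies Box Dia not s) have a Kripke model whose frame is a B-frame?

1. Box (q or not q) and not (not s implies Box Dia not s), u
2. Box (q or not q), u
3. not (not s implies Box Dia not s), u
4. not s, u
5. not Box Dia not s, u
6. q or not q, u
7. not q, u
8. not Dia not s, v
9. q or not q, v
10. s, u
Accessibility: uRu, uRv, vRu, vRv
Branch closes: s and not s both at u.
All branches of the tableau close; one closing branch shown above.

Unsatisfiable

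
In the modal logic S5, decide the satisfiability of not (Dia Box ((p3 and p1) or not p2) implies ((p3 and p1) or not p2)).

No, unsatisfiable

1. not (Dia Box ((p3 and p1) or not p2) implies ((p3 and p1) or not p2)), u
2. Dia Box ((p3 and p1) or not p2), u   [neg-implies-rule on 1]
3. not ((p3 and p1) or not p2), u   [neg-implies-rule on 1]
4. not (p3 and p1), u   [neg-or-rule on 3]
5. p2, u   [neg-or-rule on 3]
6. not p1, u   [neg-and-rule on 4 (branches; this branch)]
7. Box ((p3 and p1) or not p2), v   [Dia-rule on 2: fresh world v, uRv]
8. (p3 and p1) or not p2, u   [Box-rule on 7 via vRu]
9. (p3 and p1) or not p2, v   [Box-rule on 7 via vRv]
10. p3 and p1, u   [or-rule on 8 (branches; this branch)]
11. p3, u   [and-rule on 10]
12. p1, u   [and-rule on 10]
Accessibility: uRu, uRv, vRu, vRv
Branch closes: p1 and not p1 both at u.
All branches of the tableau close; one closing branch shown above.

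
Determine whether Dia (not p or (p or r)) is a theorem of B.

Tableau for the negation not Dia (not p or (p or r)):
1. not Dia (not p or (p or r)), 0
2. not (not p or (p or r)), 0   [neg-Dia-rule on 1 via 0R0]
3. p, 0   [neg-or-rule on 2]
4. not (p or r), 0   [neg-or-rule on 2]
5. not p, 0   [neg-or-rule on 4]
6. not r, 0   [neg-or-rule on 4]
Accessibility: 0R0
Branch closes: p and not p both at 0.
All branches of the negation close; one closing branch shown above.

Yes, valid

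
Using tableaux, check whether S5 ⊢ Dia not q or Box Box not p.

No, not valid

Tableau for the negation not (Dia not q or Box Box not p):
1. not (Dia not q or Box Box not p), 0
2. not Dia not q, 0   [neg-or-rule on 1]
3. not Box Box not p, 0   [neg-or-rule on 1]
4. q, 0   [neg-Dia-rule on 2 via 0R0]
5. not Box not p, 1   [neg-Box-rule on 3: fresh world 1, 0R1]
6. q, 1   [neg-Dia-rule on 2 via 0R1]
7. p, 2   [neg-Box-rule on 5: fresh world 2, 1R2]
8. q, 2   [neg-Dia-rule on 2 via 0R2]
Accessibility: 0R0, 0R1, 0R2, 1R0, 1R1, 1R2, 2R0, 2R1, 2R2
The negation has an open branch (countermodel exists).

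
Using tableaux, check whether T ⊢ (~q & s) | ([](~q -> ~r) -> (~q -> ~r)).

Valid in T

Tableau for the negation ~((~q & s) | ([](~q -> ~r) -> (~q -> ~r))):
1. ~((~q & s) | ([](~q -> ~r) -> (~q -> ~r))), u
2. ~(~q & s), u
3. ~([](~q -> ~r) -> (~q -> ~r)), u
4. [](~q -> ~r), u
5. ~(~q -> ~r), u
6. ~q, u
7. r, u
8. ~q -> ~r, u
9. ~s, u
10. ~r, u
Accessibility: uRu
Branch closes: r and ~r both at u.
Every branch of the negation's tableau closes; the branch above is one of them.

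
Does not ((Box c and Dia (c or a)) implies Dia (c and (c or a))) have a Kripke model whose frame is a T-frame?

1. not ((Box c and Dia (c or a)) implies Dia (c and (c or a))), w0
2. Box c and Dia (c or a), w0
3. not Dia (c and (c or a)), w0
4. Box c, w0
5. Dia (c or a), w0
6. not (c and (c or a)), w0
7. c, w0
8. not (c or a), w0
9. not c, w0
10. not a, w0
Accessibility: w0Rw0
Branch closes: c and not c both at w0.
(One branch shown.) All branches close.

Unsatisfiable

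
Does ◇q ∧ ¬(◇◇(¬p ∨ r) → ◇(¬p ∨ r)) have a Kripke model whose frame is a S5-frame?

1. ◇q ∧ ¬(◇◇(¬p ∨ r) → ◇(¬p ∨ r)), 0
2. ◇q, 0   [∧-rule on 1]
3. ¬(◇◇(¬p ∨ r) → ◇(¬p ∨ r)), 0   [∧-rule on 1]
4. ◇◇(¬p ∨ r), 0   [¬→-rule on 3]
5. ¬◇(¬p ∨ r), 0   [¬→-rule on 3]
6. ¬(¬p ∨ r), 0   [¬◇-rule on 5 via 0R0]
7. p, 0   [¬∨-rule on 6]
8. ¬r, 0   [¬∨-rule on 6]
9. q, 1   [◇-rule on 2: fresh world 1, 0R1]
10. ¬(¬p ∨ r), 1   [¬◇-rule on 5 via 0R1]
11. p, 1   [¬∨-rule on 10]
12. ¬r, 1   [¬∨-rule on 10]
13. ◇(¬p ∨ r), 2   [◇-rule on 4: fresh world 2, 0R2]
14. ¬(¬p ∨ r), 2   [¬◇-rule on 5 via 0R2]
15. p, 2   [¬∨-rule on 14]
16. ¬r, 2   [¬∨-rule on 14]
17. ¬p ∨ r, 3   [◇-rule on 13: fresh world 3, 2R3]
18. ¬(¬p ∨ r), 3   [¬◇-rule on 5 via 0R3]
19. p, 3   [¬∨-rule on 18]
20. ¬r, 3   [¬∨-rule on 18]
21. r, 3   [∨-rule on 17 (branches; this branch)]
Accessibility: 0R0, 0R1, 0R2, 0R3, 1R0, 1R1, 1R2, 1R3, 2R0, 2R1, 2R2, 2R3, 3R0, 3R1, 3R2, 3R3
Branch closes: r and ¬r both at 3.
All branches of the tableau close; one closing branch shown above.

No, unsatisfiable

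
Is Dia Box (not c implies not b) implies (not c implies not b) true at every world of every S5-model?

Tableau for the negation not (Dia Box (not c implies not b) implies (not c implies not b)):
1. not (Dia Box (not c implies not b) implies (not c implies not b)), w0
2. Dia Box (not c implies not b), w0
3. not (not c implies not b), w0
4. not c, w0
5. b, w0
6. Box (not c implies not b), w1
7. not c implies not b, w0
8. not c implies not b, w1
9. not b, w0
Accessibility: w0Rw0, w0Rw1, w1Rw0, w1Rw1
Branch closes: b and not b both at w0.
All branches of the negation close; one closing branch shown above.

Valid in S5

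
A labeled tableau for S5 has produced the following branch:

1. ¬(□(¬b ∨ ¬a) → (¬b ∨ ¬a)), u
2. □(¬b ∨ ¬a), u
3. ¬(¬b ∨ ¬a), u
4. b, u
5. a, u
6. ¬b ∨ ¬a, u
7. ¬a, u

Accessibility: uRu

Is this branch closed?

Both a and ¬a appear at u.

Closed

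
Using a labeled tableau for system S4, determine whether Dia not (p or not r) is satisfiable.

Satisfiable (open branch found)

1. Dia not (p or not r), u
2. not (p or not r), v   [Dia-rule on 1: fresh world v, uRv]
3. not p, v   [neg-or-rule on 2]
4. r, v   [neg-or-rule on 2]
Accessibility: uRu, uRv, vRv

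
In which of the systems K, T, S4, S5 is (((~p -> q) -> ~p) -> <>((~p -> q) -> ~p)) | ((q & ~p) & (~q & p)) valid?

T, S4, S5

K-tableau for the negation ~((((~p -> q) -> ~p) -> <>((~p -> q) -> ~p)) | ((q & ~p) & (~q & p))):
1. ~((((~p -> q) -> ~p) -> <>((~p -> q) -> ~p)) | ((q & ~p) & (~q & p))), u
2. ~(((~p -> q) -> ~p) -> <>((~p -> q) -> ~p)), u   [~|-rule on 1]
3. ~((q & ~p) & (~q & p)), u   [~|-rule on 1]
4. (~p -> q) -> ~p, u   [~->-rule on 2]
5. ~<>((~p -> q) -> ~p), u   [~->-rule on 2]
6. ~(~q & p), u   [~&-rule on 3 (branches; this branch)]
7. ~p, u   [->-rule on 4 (branches; this branch)]
Complete open branch: countermodel on a K-frame, so not valid in K.
T-tableau for the negation ~((((~p -> q) -> ~p) -> <>((~p -> q) -> ~p)) | ((q & ~p) & (~q & p))):
1. ~((((~p -> q) -> ~p) -> <>((~p -> q) -> ~p)) | ((q & ~p) & (~q & p))), u
2. ~(((~p -> q) -> ~p) -> <>((~p -> q) -> ~p)), u   [~|-rule on 1]
3. ~((q & ~p) & (~q & p)), u   [~|-rule on 1]
4. (~p -> q) -> ~p, u   [~->-rule on 2]
5. ~<>((~p -> q) -> ~p), u   [~->-rule on 2]
6. ~((~p -> q) -> ~p), u   [~<>-rule on 5 via uRu]
7. ~p -> q, u   [~->-rule on 6]
8. p, u   [~->-rule on 6]
9. ~(~q & p), u   [~&-rule on 3 (branches; this branch)]
10. ~(~p -> q), u   [->-rule on 4 (branches; this branch)]
11. ~p, u   [~->-rule on 10]
12. ~q, u   [~->-rule on 10]
Accessibility: uRu
Branch closes: p and ~p both at u.
Every branch closes (one shown): valid in T, hence also in S4, S5 (every theorem of T is a theorem of S4 and S5).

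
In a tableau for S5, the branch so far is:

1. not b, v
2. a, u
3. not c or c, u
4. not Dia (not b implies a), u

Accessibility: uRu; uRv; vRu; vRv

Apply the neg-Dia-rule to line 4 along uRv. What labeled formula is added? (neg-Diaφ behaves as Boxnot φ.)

not (not b implies a), v

neg-Diaφ behaves as Boxnot φ: propagate the negated body to each accessible world.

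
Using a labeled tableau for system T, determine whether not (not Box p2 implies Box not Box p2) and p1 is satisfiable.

1. not (not Box p2 implies Box not Box p2) and p1, 0
2. not (not Box p2 implies Box not Box p2), 0
3. p1, 0
4. not Box p2, 0
5. not Box not Box p2, 0
6. not p2, 1
7. Box p2, 2
8. p2, 2
Accessibility: 0R0, 0R1, 0R2, 1R1, 2R2

Yes, satisfiable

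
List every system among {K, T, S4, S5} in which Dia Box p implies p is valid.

S4-tableau for the negation not (Dia Box p implies p):
1. not (Dia Box p implies p), u
2. Dia Box p, u
3. not p, u
4. Box p, v
5. p, v
Accessibility: uRu, uRv, vRv
Complete open branch: countermodel on an S4-frame, so not valid in S4, nor in K, T (the same frame is also a K-frame and a T-frame).
S5-tableau for the negation not (Dia Box p implies p):
1. not (Dia Box p implies p), u
2. Dia Box p, u
3. not p, u
4. Box p, v
5. p, u
Accessibility: uRu, uRv, vRu, vRv
Branch closes: p and not p both at u.
Every branch closes (one shown): valid in S5.

S5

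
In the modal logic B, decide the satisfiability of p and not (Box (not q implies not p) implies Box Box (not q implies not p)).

Satisfiable

1. p and not (Box (not q implies not p) implies Box Box (not q implies not p)), u
2. p, u
3. not (Box (not q implies not p) implies Box Box (not q implies not p)), u
4. Box (not q implies not p), u
5. not Box Box (not q implies not p), u
6. not q implies not p, u
7. q, u
8. not Box (not q implies not p), v
9. not q implies not p, v
10. not p, v
11. not (not q implies not p), w
12. not q, w
13. p, w
Accessibility: uRu, uRv, vRu, vRv, vRw, wRv, wRw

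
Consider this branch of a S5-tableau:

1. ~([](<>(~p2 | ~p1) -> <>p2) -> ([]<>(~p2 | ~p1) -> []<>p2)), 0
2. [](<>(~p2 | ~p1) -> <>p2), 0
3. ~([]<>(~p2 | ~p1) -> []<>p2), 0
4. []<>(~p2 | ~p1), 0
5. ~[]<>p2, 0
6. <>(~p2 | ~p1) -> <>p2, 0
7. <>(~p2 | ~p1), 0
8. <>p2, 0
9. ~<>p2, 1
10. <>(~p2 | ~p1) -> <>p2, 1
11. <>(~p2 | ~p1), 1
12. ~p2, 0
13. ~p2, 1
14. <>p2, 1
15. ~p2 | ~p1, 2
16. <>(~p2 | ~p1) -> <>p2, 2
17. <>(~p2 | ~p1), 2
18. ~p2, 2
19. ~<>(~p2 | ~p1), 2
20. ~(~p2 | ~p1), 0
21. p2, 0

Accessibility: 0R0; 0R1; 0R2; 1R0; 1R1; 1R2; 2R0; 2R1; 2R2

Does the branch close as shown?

Closed

Both p2 and ~p2 appear at 0.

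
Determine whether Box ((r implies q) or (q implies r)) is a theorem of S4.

Valid in S4

Tableau for the negation not Box ((r implies q) or (q implies r)):
1. not Box ((r implies q) or (q implies r)), u
2. not ((r implies q) or (q implies r)), v
3. not (r implies q), v
4. not (q implies r), v
5. r, v
6. not q, v
7. q, v
8. not r, v
Accessibility: uRu, uRv, vRv
Branch closes: q and not q both at v.
All branches of the negation close; one closing branch shown above.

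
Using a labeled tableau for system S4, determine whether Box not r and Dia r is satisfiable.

1. Box not r and Dia r, 0
2. Box not r, 0
3. Dia r, 0
4. not r, 0
5. r, 1
6. not r, 1
Accessibility: 0R0, 0R1, 1R1
Branch closes: r and not r both at 1.
All branches of the tableau close; one closing branch shown above.

Unsatisfiable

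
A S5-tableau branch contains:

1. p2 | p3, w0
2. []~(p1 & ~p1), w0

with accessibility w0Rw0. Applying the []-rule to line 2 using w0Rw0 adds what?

~(p1 & ~p1), w0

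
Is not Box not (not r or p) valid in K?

No, not valid

Tableau for the negation Box not (not r or p):
1. Box not (not r or p), w0
The negation has an open branch (countermodel exists).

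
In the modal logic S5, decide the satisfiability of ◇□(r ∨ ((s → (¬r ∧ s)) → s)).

Satisfiable (open branch found)

1. ◇□(r ∨ ((s → (¬r ∧ s)) → s)), 0
2. □(r ∨ ((s → (¬r ∧ s)) → s)), 1
3. r ∨ ((s → (¬r ∧ s)) → s), 0
4. r ∨ ((s → (¬r ∧ s)) → s), 1
5. (s → (¬r ∧ s)) → s, 0
6. (s → (¬r ∧ s)) → s, 1
7. s, 0
8. s, 1
Accessibility: 0R0, 0R1, 1R0, 1R1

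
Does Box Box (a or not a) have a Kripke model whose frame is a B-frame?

1. Box Box (a or not a), 0
2. Box (a or not a), 0   [Box-rule on 1 via 0R0]
3. a or not a, 0   [Box-rule on 2 via 0R0]
4. not a, 0   [or-rule on 3 (branches; this branch)]
Accessibility: 0R0

Yes, satisfiable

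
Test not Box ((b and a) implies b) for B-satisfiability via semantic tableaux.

1. not Box ((b and a) implies b), u
2. not ((b and a) implies b), v   [neg-Box-rule on 1: fresh world v, uRv]
3. b and a, v   [neg-implies-rule on 2]
4. not b, v   [neg-implies-rule on 2]
5. b, v   [and-rule on 3]
6. a, v   [and-rule on 3]
Accessibility: uRu, uRv, vRu, vRv
Branch closes: b and not b both at v.
Every branch closes; the branch above is one of them.

Unsatisfiable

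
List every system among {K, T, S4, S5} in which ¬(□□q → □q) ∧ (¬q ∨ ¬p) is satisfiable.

K

K-tableau for the formula:
1. ¬(□□q → □q) ∧ (¬q ∨ ¬p), w0
2. ¬(□□q → □q), w0   [∧-rule on 1]
3. ¬q ∨ ¬p, w0   [∧-rule on 1]
4. □□q, w0   [¬→-rule on 2]
5. ¬□q, w0   [¬→-rule on 2]
6. ¬p, w0   [∨-rule on 3 (branches; this branch)]
7. ¬q, w1   [¬□-rule on 5: fresh world w1, w0Rw1]
8. □q, w1   [□-rule on 4 via w0Rw1]
Accessibility: w0Rw1
Complete open branch: satisfiable in K.
T-tableau for the formula:
1. ¬(□□q → □q) ∧ (¬q ∨ ¬p), w0
2. ¬(□□q → □q), w0   [∧-rule on 1]
3. ¬q ∨ ¬p, w0   [∧-rule on 1]
4. □□q, w0   [¬→-rule on 2]
5. ¬□q, w0   [¬→-rule on 2]
6. □q, w0   [□-rule on 4 via w0Rw0]
7. q, w0   [□-rule on 6 via w0Rw0]
8. ¬p, w0   [∨-rule on 3 (branches; this branch)]
9. ¬q, w1   [¬□-rule on 5: fresh world w1, w0Rw1]
10. □q, w1   [□-rule on 4 via w0Rw1]
11. q, w1   [□-rule on 6 via w0Rw1]
Accessibility: w0Rw0, w0Rw1, w1Rw1
Branch closes: q and ¬q both at w1.
Every branch closes (one shown): unsatisfiable in T, hence also in S4, S5 (every S4/S5-frame is a T-frame).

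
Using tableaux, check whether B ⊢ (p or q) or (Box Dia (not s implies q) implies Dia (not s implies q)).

Yes, valid

Tableau for the negation not ((p or q) or (Box Dia (not s implies q) implies Dia (not s implies q))):
1. not ((p or q) or (Box Dia (not s implies q) implies Dia (not s implies q))), w0
2. not (p or q), w0   [neg-or-rule on 1]
3. not (Box Dia (not s implies q) implies Dia (not s implies q)), w0   [neg-or-rule on 1]
4. not p, w0   [neg-or-rule on 2]
5. not q, w0   [neg-or-rule on 2]
6. Box Dia (not s implies q), w0   [neg-implies-rule on 3]
7. not Dia (not s implies q), w0   [neg-implies-rule on 3]
8. Dia (not s implies q), w0   [Box-rule on 6 via w0Rw0]
9. not (not s implies q), w0   [neg-Dia-rule on 7 via w0Rw0]
10. not s, w0   [neg-implies-rule on 9]
11. not s implies q, w1   [Dia-rule on 8: fresh world w1, w0Rw1]
12. Dia (not s implies q), w1   [Box-rule on 6 via w0Rw1]
13. not (not s implies q), w1   [neg-Dia-rule on 7 via w0Rw1]
14. not s, w1   [neg-implies-rule on 13]
15. not q, w1   [neg-implies-rule on 13]
16. q, w1   [implies-rule on 11 (branches; this branch)]
Accessibility: w0Rw0, w0Rw1, w1Rw0, w1Rw1
Branch closes: q and not q both at w1.
Every branch of the negation's tableau closes; the branch above is one of them.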